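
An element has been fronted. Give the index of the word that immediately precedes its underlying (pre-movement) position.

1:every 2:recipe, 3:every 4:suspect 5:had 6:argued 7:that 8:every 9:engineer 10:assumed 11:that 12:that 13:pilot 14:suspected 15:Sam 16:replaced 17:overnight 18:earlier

The displaced element is "every recipe" (word 2).
It is linked across 3 clause boundaries (that → that → Ø).
It functions as the direct object of "replaced", so the gap sits immediately after word 16 ("replaced").
Base order: Every suspect had argued that every engineer assumed that that pilot suspected Sam replaced every recipe overnight earlier.

16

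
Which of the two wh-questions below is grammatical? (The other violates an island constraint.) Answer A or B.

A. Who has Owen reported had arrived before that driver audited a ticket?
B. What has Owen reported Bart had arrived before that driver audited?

In B, the wh-phrase is extracted from inside an adjunct island (introduced by "before"), which blocks movement.
In A, the extraction path crosses only that-complement boundaries, which are transparent.
So A is grammatical.

A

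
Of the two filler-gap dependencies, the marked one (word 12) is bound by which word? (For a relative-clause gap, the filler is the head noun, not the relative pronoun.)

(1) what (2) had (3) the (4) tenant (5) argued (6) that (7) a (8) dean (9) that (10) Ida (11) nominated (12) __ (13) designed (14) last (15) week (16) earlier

The marked gap is inside the relative clause, the direct object of "nominated".
Its filler is the head noun "dean" (via "that"), at word 8.
(The other dependency links word 1 to a gap after word 13.)

8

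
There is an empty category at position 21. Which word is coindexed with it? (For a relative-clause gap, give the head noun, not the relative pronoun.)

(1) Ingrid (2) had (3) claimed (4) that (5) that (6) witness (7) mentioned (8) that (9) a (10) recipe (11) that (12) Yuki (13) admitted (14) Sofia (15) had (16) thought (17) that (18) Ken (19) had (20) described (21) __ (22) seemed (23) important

The gap at 21 is the object of "described", inside a relative clause.
The relative pronoun is "that" (word 11); it is bound by the head noun immediately before it.
Its filler is the head noun "recipe", at word 10.

10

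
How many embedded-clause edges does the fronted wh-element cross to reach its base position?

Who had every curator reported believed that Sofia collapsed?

1

"who" is extracted from the subject of "believed".
Boundaries crossed, outermost first: [Ø] — 1 in total.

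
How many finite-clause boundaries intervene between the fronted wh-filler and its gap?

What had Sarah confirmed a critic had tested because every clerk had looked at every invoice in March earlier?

"what" is extracted from the object of "tested".
Boundaries crossed, outermost first: [Ø] — 1 in total.

1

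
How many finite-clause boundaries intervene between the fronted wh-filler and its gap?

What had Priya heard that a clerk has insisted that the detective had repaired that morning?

2

"what" is extracted from the object of "repaired".
Boundaries crossed, outermost first: [that], [that] — 2 in total.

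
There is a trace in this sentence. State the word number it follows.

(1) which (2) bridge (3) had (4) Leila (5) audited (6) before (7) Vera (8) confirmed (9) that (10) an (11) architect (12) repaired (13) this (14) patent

5

The displaced element is "which bridge" (word 2).
It functions as the direct object of "audited", so the gap sits immediately after word 5 ("audited").
Base order: Leila had audited which bridge before Vera confirmed that an architect repaired this patent.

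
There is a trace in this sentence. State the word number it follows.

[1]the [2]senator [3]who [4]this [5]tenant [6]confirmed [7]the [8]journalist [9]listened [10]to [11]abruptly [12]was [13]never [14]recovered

The displaced element is "the senator" (word 2).
It is linked across 1 clause boundary (Ø).
It functions as the object of the preposition "to" of "listened", so the gap sits immediately after word 10 ("to").
Base order: This tenant confirmed the journalist listened to the senator abruptly.

10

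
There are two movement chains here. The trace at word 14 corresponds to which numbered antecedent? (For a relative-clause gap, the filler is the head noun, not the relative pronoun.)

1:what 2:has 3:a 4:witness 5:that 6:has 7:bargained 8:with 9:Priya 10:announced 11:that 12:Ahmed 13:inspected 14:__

The marked gap is the direct object of "inspected".
Its filler is the fronted wh-phrase "what", at word 1.
(The other dependency links word 4 to a gap after word 5.)

1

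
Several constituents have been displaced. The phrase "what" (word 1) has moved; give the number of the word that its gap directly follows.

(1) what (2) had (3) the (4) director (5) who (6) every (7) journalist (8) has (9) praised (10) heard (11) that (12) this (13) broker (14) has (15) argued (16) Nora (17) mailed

17

The displaced element is "what" (word 1).
It is linked across 2 clause boundaries (that → Ø).
It functions as the direct object of "mailed", so the gap sits immediately after word 17 ("mailed").
Base order: The director who every journalist has praised had heard that this broker has argued Nora mailed what.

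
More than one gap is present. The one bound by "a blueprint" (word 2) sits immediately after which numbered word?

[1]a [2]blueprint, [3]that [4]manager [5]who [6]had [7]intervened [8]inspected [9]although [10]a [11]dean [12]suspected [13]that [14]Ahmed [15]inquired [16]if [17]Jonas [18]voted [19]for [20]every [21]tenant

The displaced element is "a blueprint" (word 2).
It functions as the direct object of "inspected", so the gap sits immediately after word 8 ("inspected").
Base order: That manager who had intervened inspected a blueprint although a dean suspected that Ahmed inquired if Jonas voted for every tenant.

8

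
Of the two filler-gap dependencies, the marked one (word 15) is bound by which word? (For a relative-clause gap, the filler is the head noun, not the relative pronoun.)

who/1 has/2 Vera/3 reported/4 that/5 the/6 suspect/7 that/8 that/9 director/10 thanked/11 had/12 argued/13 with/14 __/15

1

The marked gap is the object of the preposition "with" of "argued".
Its filler is the fronted wh-phrase "who", at word 1.
(The other dependency links word 7 to a gap after word 11.)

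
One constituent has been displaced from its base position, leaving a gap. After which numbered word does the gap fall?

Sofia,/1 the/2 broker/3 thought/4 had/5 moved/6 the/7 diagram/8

4

The displaced element is "Sofia" (word 1).
It is linked across 1 clause boundary (Ø).
It functions as the subject of "moved", so the gap sits immediately after word 4 ("thought").
Base order: The broker thought that Sofia had moved the diagram.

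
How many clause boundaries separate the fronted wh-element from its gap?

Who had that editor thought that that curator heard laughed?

2

"who" is extracted from the subject of "laughed".
Boundaries crossed, outermost first: [that], [Ø] — 2 in total.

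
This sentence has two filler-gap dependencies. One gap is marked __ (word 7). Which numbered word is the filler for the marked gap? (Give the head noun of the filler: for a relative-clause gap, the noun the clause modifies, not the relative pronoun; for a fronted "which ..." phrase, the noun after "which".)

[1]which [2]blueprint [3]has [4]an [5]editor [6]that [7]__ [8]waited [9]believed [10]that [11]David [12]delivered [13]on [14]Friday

The marked gap is inside the relative clause, the subject of "waited".
Its filler is the head noun "editor" (via "that"), at word 5.
(The other dependency links word 2 to a gap after word 12.)

5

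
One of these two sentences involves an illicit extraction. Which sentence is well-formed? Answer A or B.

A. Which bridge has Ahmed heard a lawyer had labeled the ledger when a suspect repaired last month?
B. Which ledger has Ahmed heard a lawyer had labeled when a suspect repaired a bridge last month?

B

In A, the wh-phrase is extracted from inside an adjunct island (introduced by "when"), which blocks movement.
In B, the extraction path crosses only that-complement boundaries, which are transparent.
So B is grammatical.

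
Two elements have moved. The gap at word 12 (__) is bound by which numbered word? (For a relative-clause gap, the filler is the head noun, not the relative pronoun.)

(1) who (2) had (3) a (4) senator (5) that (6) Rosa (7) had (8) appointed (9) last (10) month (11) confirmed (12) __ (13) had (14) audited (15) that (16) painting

The marked gap is the subject of "audited".
Its filler is the fronted wh-phrase "who", at word 1.
(The other dependency links word 4 to a gap after word 8.)

1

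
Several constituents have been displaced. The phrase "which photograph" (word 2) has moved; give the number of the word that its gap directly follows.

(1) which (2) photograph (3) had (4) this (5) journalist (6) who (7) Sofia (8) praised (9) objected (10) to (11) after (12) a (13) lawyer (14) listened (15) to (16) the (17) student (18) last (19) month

The displaced element is "which photograph" (word 2).
It functions as the object of the preposition "to" of "objected", so the gap sits immediately after word 10 ("to").
Base order: This journalist who Sofia praised had objected to which photograph after a lawyer listened to the student last month.

10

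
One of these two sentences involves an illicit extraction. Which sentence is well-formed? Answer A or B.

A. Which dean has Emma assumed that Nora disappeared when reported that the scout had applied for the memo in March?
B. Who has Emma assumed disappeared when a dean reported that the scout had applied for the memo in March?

B

In A, the wh-phrase is extracted from inside an adjunct island (introduced by "when"), which blocks movement.
In B, the extraction path crosses only that-complement boundaries, which are transparent.
So B is grammatical.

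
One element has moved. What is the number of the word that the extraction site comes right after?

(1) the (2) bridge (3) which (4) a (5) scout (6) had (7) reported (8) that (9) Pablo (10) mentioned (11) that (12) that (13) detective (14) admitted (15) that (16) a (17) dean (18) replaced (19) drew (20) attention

The displaced element is "the bridge" (word 2).
It is linked across 3 clause boundaries (that → that → that).
It functions as the direct object of "replaced", so the gap sits immediately after word 18 ("replaced").
Base order: A scout had reported that Pablo mentioned that that detective admitted that a dean replaced the bridge.

18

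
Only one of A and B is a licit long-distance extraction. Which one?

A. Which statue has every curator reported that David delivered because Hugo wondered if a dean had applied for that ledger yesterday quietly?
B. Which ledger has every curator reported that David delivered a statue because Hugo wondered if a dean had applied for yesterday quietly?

In B, the wh-phrase is extracted from inside an adjunct island (introduced by "because"), which blocks movement.
In A, the extraction path crosses only that-complement boundaries, which are transparent.
So A is grammatical.

A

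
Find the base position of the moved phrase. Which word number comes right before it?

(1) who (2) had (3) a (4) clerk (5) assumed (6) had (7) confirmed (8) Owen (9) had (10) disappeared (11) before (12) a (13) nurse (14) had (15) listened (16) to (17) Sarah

The displaced element is "who" (word 1).
It is linked across 1 clause boundary (Ø).
It functions as the subject of "confirmed", so the gap sits immediately after word 5 ("assumed").
Base order: A clerk had assumed that who had confirmed Owen had disappeared before a nurse had listened to Sarah.

5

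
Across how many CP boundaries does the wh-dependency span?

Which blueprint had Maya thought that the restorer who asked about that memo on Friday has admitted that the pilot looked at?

2

"which blueprint" is extracted from the PP object of "looked".
Boundaries crossed, outermost first: [that], [that] — 2 in total.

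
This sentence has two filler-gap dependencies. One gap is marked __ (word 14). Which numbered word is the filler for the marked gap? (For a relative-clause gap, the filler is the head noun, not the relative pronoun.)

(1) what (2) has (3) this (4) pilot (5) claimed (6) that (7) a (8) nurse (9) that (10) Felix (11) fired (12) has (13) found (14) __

The marked gap is the direct object of "found".
Its filler is the fronted wh-phrase "what", at word 1.
(The other dependency links word 8 to a gap after word 11.)

1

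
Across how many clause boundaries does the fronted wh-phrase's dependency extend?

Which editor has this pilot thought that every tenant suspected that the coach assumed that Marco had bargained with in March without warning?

3

"which editor" is extracted from the PP object of "bargained".
Boundaries crossed, outermost first: [that], [that], [that] — 3 in total.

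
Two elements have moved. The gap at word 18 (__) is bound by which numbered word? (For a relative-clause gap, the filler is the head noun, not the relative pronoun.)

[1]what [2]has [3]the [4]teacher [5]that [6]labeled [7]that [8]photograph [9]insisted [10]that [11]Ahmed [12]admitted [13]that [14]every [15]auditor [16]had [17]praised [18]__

The marked gap is the direct object of "praised".
Its filler is the fronted wh-phrase "what", at word 1.
(The other dependency links word 4 to a gap after word 5.)

1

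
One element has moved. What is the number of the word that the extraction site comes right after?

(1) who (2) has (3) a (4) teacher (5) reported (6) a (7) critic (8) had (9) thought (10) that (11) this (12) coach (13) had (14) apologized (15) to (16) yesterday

15

The displaced element is "who" (word 1).
It is linked across 2 clause boundaries (Ø → that).
It functions as the object of the preposition "to" of "apologized", so the gap sits immediately after word 15 ("to").
Base order: A teacher has reported a critic had thought that this coach had apologized to who yesterday.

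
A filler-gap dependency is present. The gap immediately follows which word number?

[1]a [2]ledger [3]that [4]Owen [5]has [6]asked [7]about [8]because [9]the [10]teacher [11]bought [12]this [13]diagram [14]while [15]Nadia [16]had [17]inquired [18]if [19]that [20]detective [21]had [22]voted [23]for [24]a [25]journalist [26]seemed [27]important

7

The displaced element is "a ledger" (word 2).
It functions as the object of the preposition "about" of "asked", so the gap sits immediately after word 7 ("about").
Base order: Owen has asked about a ledger because the teacher bought this diagram while Nadia had inquired if that detective had voted for a journalist.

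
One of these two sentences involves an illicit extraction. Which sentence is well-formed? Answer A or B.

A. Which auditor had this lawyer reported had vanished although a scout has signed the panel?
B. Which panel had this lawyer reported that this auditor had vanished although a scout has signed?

A

In B, the wh-phrase is extracted from inside an adjunct island (introduced by "although"), which blocks movement.
In A, the extraction path crosses only that-complement boundaries, which are transparent.
So A is grammatical.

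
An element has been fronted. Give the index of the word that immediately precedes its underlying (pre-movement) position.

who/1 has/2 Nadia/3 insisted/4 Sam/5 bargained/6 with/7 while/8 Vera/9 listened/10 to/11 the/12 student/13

The displaced element is "who" (word 1).
It is linked across 1 clause boundary (Ø).
It functions as the object of the preposition "with" of "bargained", so the gap sits immediately after word 7 ("with").
Base order: Nadia has insisted Sam bargained with who while Vera listened to the student.

7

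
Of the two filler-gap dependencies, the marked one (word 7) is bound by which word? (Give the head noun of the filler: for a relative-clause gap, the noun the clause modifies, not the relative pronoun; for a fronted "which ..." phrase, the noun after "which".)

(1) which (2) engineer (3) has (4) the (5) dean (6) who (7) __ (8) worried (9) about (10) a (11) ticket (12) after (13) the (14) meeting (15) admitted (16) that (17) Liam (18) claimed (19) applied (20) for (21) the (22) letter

5

The marked gap is inside the relative clause, the subject of "worried".
Its filler is the head noun "dean" (via "who"), at word 5.
(The other dependency links word 2 to a gap after word 18.)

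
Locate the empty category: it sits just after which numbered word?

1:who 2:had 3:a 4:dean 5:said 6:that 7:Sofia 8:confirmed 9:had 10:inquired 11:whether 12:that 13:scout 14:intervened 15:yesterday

The displaced element is "who" (word 1).
It is linked across 2 clause boundaries (that → Ø).
It functions as the subject of "inquired", so the gap sits immediately after word 8 ("confirmed").
Base order: A dean had said that Sofia confirmed who had inquired whether that scout intervened yesterday.

8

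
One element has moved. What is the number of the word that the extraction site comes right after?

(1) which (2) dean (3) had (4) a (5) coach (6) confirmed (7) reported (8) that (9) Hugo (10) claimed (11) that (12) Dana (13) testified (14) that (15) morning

The displaced element is "which dean" (word 2).
It is linked across 1 clause boundary (Ø).
It functions as the subject of "reported", so the gap sits immediately after word 6 ("confirmed").
Base order: A coach had confirmed that which dean reported that Hugo claimed that Dana testified that morning.

6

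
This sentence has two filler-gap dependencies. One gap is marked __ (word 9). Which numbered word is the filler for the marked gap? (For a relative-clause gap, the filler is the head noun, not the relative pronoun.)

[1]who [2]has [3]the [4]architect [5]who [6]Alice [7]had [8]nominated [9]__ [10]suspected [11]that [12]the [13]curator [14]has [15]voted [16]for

4

The marked gap is inside the relative clause, the direct object of "nominated".
Its filler is the head noun "architect" (via "who"), at word 4.
(The other dependency links word 1 to a gap after word 16.)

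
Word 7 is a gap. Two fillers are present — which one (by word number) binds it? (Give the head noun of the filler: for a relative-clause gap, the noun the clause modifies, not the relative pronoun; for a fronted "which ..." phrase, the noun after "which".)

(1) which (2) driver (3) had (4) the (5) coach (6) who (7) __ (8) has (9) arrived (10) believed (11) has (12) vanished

The marked gap is inside the relative clause, the subject of "arrived".
Its filler is the head noun "coach" (via "who"), at word 5.
(The other dependency links word 2 to a gap after word 10.)

5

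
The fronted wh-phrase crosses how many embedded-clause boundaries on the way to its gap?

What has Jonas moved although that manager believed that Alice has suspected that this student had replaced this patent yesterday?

"what" originates inside the matrix clause — no clause boundary is crossed.

0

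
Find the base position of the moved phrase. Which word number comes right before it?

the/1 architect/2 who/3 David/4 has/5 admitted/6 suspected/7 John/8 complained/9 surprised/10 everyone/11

6

The displaced element is "the architect" (word 2).
It is linked across 1 clause boundary (Ø).
It functions as the subject of "suspected", so the gap sits immediately after word 6 ("admitted").
Base order: David has admitted that the architect suspected John complained.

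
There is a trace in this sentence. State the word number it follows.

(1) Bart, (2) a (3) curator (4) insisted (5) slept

The displaced element is "Bart" (word 1).
It is linked across 1 clause boundary (Ø).
It functions as the subject of "slept", so the gap sits immediately after word 4 ("insisted").
Base order: A curator insisted that Bart slept.

4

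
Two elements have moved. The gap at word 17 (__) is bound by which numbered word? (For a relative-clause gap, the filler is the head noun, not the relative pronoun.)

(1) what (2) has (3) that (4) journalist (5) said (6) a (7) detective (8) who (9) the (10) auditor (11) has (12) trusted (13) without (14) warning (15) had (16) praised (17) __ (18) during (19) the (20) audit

The marked gap is the direct object of "praised".
Its filler is the fronted wh-phrase "what", at word 1.
(The other dependency links word 7 to a gap after word 12.)

1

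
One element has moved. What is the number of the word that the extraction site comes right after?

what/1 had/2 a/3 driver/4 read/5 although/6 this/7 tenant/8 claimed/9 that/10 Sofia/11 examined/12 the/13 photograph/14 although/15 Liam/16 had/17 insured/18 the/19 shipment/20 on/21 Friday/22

The displaced element is "what" (word 1).
It functions as the direct object of "read", so the gap sits immediately after word 5 ("read").
Base order: A driver had read what although this tenant claimed that Sofia examined the photograph although Liam had insured the shipment on Friday.

5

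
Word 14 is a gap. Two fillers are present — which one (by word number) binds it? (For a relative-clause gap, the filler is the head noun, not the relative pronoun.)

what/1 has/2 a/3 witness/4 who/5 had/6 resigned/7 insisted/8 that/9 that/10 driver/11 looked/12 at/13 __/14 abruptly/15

1

The marked gap is the object of the preposition "at" of "looked".
Its filler is the fronted wh-phrase "what", at word 1.
(The other dependency links word 4 to a gap after word 5.)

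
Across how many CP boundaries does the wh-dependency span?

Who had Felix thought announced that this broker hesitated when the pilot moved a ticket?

"who" is extracted from the subject of "announced".
Boundaries crossed, outermost first: [Ø] — 1 in total.

1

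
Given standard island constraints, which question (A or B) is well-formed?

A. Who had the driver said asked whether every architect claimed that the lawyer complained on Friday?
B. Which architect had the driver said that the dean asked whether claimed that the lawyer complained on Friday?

In B, the wh-phrase is extracted from inside a wh-island (introduced by "whether"), which blocks movement.
In A, the extraction path crosses only that-complement boundaries, which are transparent.
So A is grammatical.

A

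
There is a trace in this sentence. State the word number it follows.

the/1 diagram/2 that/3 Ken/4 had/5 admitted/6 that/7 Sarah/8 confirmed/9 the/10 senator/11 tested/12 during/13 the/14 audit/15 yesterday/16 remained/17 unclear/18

12

The displaced element is "the diagram" (word 2).
It is linked across 2 clause boundaries (that → Ø).
It functions as the direct object of "tested", so the gap sits immediately after word 12 ("tested").
Base order: Ken had admitted that Sarah confirmed the senator tested the diagram during the audit yesterday.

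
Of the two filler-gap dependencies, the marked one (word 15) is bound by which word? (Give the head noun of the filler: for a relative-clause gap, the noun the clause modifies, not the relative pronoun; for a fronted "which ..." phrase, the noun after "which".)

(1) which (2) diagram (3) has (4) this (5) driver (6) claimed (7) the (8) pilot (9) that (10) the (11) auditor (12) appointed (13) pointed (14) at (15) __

2

The marked gap is the object of the preposition "at" of "pointed".
Its filler is the fronted wh-phrase "which diagram", at word 2.
(The other dependency links word 8 to a gap after word 12.)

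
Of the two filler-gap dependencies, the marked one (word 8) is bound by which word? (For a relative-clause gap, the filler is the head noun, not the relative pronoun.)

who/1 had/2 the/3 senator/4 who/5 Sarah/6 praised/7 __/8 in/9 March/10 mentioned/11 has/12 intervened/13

The marked gap is inside the relative clause, the direct object of "praised".
Its filler is the head noun "senator" (via "who"), at word 4.
(The other dependency links word 1 to a gap after word 11.)

4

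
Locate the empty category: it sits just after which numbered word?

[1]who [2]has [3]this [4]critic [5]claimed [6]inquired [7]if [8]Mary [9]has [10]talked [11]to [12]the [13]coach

The displaced element is "who" (word 1).
It is linked across 1 clause boundary (Ø).
It functions as the subject of "inquired", so the gap sits immediately after word 5 ("claimed").
Base order: This critic has claimed that who inquired if Mary has talked to the coach.

5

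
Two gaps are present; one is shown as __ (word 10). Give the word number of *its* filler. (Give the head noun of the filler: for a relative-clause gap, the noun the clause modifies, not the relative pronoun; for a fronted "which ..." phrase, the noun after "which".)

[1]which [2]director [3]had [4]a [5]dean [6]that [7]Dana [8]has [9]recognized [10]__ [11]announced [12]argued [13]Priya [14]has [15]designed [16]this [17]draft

5

The marked gap is inside the relative clause, the direct object of "recognized".
Its filler is the head noun "dean" (via "that"), at word 5.
(The other dependency links word 2 to a gap after word 11.)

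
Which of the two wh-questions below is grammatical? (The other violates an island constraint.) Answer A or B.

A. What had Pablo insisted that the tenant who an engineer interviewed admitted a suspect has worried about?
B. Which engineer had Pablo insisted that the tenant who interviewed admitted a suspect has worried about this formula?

In B, the wh-phrase is extracted from inside a complex-NP island (relative clause) (introduced by "who"), which blocks movement.
In A, the extraction path crosses only that-complement boundaries, which are transparent.
So A is grammatical.

A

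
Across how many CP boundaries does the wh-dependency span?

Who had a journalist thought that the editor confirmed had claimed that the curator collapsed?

2

"who" is extracted from the subject of "claimed".
Boundaries crossed, outermost first: [that], [Ø] — 2 in total.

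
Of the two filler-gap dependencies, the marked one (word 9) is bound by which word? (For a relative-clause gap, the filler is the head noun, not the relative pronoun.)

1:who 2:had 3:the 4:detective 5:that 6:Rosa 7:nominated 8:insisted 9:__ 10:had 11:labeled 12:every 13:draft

1

The marked gap is the subject of "labeled".
Its filler is the fronted wh-phrase "who", at word 1.
(The other dependency links word 4 to a gap after word 7.)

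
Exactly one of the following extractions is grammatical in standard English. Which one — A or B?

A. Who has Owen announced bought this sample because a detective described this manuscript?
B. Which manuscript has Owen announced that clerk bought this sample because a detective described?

In B, the wh-phrase is extracted from inside an adjunct island (introduced by "because"), which blocks movement.
In A, the extraction path crosses only that-complement boundaries, which are transparent.
So A is grammatical.

A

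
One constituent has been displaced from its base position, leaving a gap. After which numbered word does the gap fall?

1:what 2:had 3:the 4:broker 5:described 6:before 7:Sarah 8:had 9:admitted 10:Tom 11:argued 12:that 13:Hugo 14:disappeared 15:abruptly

The displaced element is "what" (word 1).
It functions as the direct object of "described", so the gap sits immediately after word 5 ("described").
Base order: The broker had described what before Sarah had admitted Tom argued that Hugo disappeared abruptly.

5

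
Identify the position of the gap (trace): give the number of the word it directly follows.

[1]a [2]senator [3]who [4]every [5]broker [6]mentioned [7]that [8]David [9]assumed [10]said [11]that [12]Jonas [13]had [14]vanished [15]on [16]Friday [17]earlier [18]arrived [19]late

The displaced element is "a senator" (word 2).
It is linked across 2 clause boundaries (that → Ø).
It functions as the subject of "said", so the gap sits immediately after word 9 ("assumed").
Base order: Every broker mentioned that David assumed a senator said that Jonas had vanished on Friday earlier.

9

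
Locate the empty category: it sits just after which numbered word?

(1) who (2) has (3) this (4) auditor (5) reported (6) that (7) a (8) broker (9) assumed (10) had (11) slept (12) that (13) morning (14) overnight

9

The displaced element is "who" (word 1).
It is linked across 2 clause boundaries (that → Ø).
It functions as the subject of "slept", so the gap sits immediately after word 9 ("assumed").
Base order: This auditor has reported that a broker assumed that who had slept that morning overnight.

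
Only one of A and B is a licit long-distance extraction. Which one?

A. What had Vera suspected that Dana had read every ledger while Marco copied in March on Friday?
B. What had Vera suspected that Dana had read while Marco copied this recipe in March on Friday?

B

In A, the wh-phrase is extracted from inside an adjunct island (introduced by "while"), which blocks movement.
In B, the extraction path crosses only that-complement boundaries, which are transparent.
So B is grammatical.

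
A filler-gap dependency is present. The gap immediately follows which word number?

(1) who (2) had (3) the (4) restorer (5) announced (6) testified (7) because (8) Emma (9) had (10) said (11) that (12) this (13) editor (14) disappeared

The displaced element is "who" (word 1).
It is linked across 1 clause boundary (Ø).
It functions as the subject of "testified", so the gap sits immediately after word 5 ("announced").
Base order: The restorer had announced who testified because Emma had said that this editor disappeared.

5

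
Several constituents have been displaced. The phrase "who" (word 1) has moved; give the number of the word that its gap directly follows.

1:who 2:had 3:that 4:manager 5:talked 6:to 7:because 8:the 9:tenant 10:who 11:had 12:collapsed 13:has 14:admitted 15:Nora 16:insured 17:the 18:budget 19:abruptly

The displaced element is "who" (word 1).
It functions as the object of the preposition "to" of "talked", so the gap sits immediately after word 6 ("to").
Base order: That manager had talked to who because the tenant who had collapsed has admitted Nora insured the budget abruptly.

6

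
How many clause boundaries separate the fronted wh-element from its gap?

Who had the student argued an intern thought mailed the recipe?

"who" is extracted from the subject of "mailed".
Boundaries crossed, outermost first: [Ø], [Ø] — 2 in total.

2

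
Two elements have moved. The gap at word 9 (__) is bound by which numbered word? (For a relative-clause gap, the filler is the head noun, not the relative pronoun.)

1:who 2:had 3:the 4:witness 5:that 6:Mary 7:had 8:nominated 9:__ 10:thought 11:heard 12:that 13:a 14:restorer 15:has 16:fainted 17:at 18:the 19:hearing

4

The marked gap is inside the relative clause, the direct object of "nominated".
Its filler is the head noun "witness" (via "that"), at word 4.
(The other dependency links word 1 to a gap after word 10.)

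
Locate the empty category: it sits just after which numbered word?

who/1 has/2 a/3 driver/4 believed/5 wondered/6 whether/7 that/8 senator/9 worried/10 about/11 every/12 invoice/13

5

The displaced element is "who" (word 1).
It is linked across 1 clause boundary (Ø).
It functions as the subject of "wondered", so the gap sits immediately after word 5 ("believed").
Base order: A driver has believed who wondered whether that senator worried about every invoice.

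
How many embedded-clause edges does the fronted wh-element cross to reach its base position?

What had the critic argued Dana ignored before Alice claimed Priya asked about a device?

"what" is extracted from the object of "ignored".
Boundaries crossed, outermost first: [Ø] — 1 in total.

1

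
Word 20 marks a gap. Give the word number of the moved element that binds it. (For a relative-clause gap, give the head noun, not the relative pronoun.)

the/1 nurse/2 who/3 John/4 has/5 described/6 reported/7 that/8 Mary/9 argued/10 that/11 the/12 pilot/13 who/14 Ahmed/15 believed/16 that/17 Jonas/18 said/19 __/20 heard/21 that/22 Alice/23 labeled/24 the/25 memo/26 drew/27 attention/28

The gap at 20 is the subject of "heard", inside a relative clause.
The relative pronoun is "who" (word 14); it is bound by the head noun immediately before it.
Its filler is the head noun "pilot", at word 13.

13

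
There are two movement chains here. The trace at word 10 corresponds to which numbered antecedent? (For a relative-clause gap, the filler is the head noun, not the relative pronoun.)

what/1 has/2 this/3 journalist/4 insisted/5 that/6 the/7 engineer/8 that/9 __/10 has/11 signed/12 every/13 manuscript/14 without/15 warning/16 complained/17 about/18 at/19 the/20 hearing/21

The marked gap is inside the relative clause, the subject of "signed".
Its filler is the head noun "engineer" (via "that"), at word 8.
(The other dependency links word 1 to a gap after word 18.)

8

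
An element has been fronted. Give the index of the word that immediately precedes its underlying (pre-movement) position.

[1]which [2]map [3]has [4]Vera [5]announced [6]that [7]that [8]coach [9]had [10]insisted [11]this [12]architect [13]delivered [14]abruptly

13

The displaced element is "which map" (word 2).
It is linked across 2 clause boundaries (that → Ø).
It functions as the direct object of "delivered", so the gap sits immediately after word 13 ("delivered").
Base order: Vera has announced that that coach had insisted this architect delivered which map abruptly.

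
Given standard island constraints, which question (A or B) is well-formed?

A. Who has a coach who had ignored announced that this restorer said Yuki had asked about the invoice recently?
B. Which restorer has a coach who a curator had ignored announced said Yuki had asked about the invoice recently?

B

In A, the wh-phrase is extracted from inside a complex-NP island (relative clause) (introduced by "who"), which blocks movement.
In B, the extraction path crosses only that-complement boundaries, which are transparent.
So B is grammatical.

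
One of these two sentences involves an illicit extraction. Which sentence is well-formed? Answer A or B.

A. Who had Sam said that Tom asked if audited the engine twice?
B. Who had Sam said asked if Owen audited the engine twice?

B

In A, the wh-phrase is extracted from inside a wh-island (introduced by "if"), which blocks movement.
In B, the extraction path crosses only that-complement boundaries, which are transparent.
So B is grammatical.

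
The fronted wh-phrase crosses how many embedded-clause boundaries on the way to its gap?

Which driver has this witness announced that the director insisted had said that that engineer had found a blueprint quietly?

2

"which driver" is extracted from the subject of "said".
Boundaries crossed, outermost first: [that], [Ø] — 2 in total.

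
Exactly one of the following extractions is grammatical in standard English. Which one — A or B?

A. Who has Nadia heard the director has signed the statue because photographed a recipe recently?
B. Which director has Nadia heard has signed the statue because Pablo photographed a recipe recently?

In A, the wh-phrase is extracted from inside an adjunct island (introduced by "because"), which blocks movement.
In B, the extraction path crosses only that-complement boundaries, which are transparent.
So B is grammatical.

B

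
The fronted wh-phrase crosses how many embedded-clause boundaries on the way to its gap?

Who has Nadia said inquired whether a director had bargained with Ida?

"who" is extracted from the subject of "inquired".
Boundaries crossed, outermost first: [Ø] — 1 in total.

1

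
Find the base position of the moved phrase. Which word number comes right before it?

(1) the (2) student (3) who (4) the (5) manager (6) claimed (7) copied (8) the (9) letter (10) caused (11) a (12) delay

The displaced element is "the student" (word 2).
It is linked across 1 clause boundary (Ø).
It functions as the subject of "copied", so the gap sits immediately after word 6 ("claimed").
Base order: The manager claimed that the student copied the letter.

6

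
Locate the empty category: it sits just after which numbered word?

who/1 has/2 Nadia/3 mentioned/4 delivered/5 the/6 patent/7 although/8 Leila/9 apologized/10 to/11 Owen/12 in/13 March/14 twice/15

The displaced element is "who" (word 1).
It is linked across 1 clause boundary (Ø).
It functions as the subject of "delivered", so the gap sits immediately after word 4 ("mentioned").
Base order: Nadia has mentioned that who delivered the patent although Leila apologized to Owen in March twice.

4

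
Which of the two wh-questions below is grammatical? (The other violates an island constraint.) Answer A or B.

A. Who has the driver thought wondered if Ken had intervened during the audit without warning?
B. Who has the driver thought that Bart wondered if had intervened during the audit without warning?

In B, the wh-phrase is extracted from inside a wh-island (introduced by "if"), which blocks movement.
In A, the extraction path crosses only that-complement boundaries, which are transparent.
So A is grammatical.

A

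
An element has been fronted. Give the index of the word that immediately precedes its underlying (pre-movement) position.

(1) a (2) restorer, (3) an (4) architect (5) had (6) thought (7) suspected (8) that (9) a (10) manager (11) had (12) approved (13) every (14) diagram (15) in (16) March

6

The displaced element is "a restorer" (word 2).
It is linked across 1 clause boundary (Ø).
It functions as the subject of "suspected", so the gap sits immediately after word 6 ("thought").
Base order: An architect had thought that a restorer suspected that a manager had approved every diagram in March.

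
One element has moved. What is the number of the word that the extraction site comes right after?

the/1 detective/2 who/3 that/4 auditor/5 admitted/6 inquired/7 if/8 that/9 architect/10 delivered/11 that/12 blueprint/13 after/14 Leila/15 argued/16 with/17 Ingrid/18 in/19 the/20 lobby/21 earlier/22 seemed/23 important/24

6

The displaced element is "the detective" (word 2).
It is linked across 1 clause boundary (Ø).
It functions as the subject of "inquired", so the gap sits immediately after word 6 ("admitted").
Base order: That auditor admitted that the detective inquired if that architect delivered that blueprint after Leila argued with Ingrid in the lobby earlier.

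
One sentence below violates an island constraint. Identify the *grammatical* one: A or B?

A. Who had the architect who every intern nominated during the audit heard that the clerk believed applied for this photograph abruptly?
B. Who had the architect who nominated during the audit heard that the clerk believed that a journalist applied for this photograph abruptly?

A

In B, the wh-phrase is extracted from inside a complex-NP island (relative clause) (introduced by "who"), which blocks movement.
In A, the extraction path crosses only that-complement boundaries, which are transparent.
So A is grammatical.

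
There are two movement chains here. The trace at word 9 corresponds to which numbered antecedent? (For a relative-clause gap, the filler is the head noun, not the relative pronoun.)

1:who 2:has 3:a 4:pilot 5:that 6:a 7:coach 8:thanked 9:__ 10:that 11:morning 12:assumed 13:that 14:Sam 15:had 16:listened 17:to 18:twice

The marked gap is inside the relative clause, the direct object of "thanked".
Its filler is the head noun "pilot" (via "that"), at word 4.
(The other dependency links word 1 to a gap after word 17.)

4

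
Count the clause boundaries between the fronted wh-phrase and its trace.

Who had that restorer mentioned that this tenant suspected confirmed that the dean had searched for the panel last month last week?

"who" is extracted from the subject of "confirmed".
Boundaries crossed, outermost first: [that], [Ø] — 2 in total.

2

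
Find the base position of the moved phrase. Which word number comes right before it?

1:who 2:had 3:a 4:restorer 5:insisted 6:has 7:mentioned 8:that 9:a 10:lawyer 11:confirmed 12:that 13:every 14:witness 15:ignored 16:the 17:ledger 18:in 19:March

The displaced element is "who" (word 1).
It is linked across 1 clause boundary (Ø).
It functions as the subject of "mentioned", so the gap sits immediately after word 5 ("insisted").
Base order: A restorer had insisted that who has mentioned that a lawyer confirmed that every witness ignored the ledger in March.

5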